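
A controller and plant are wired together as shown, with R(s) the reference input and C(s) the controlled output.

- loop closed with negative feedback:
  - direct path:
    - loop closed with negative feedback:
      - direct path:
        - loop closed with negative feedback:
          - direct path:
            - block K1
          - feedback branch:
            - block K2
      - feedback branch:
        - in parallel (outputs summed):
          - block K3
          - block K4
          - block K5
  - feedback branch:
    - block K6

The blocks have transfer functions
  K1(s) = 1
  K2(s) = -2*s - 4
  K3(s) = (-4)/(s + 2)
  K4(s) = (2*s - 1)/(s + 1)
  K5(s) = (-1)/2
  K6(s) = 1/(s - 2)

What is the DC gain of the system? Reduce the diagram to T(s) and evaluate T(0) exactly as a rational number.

First reduce the diagram to T(s).

Step 1: close the feedback loop around K1, K2 -> (-1)/(2*s + 3)
Step 2: add K3, K4, K5 (parallel) -> (3*s^2 - 5*s - 14)/(2*s^2 + 6*s + 4)
Step 3: reduce the feedback loop with forward [K1/(1+K1*K2)] and return (K3+K4+K5) -> (-2*s^2 - 6*s - 4)/(4*s^3 + 15*s^2 + 31*s + 26)
Step 4: apply the feedback formula to [[K1/(1+K1*K2)]/(1+[K1/(1+K1*K2)]*(K3+K4+K5))], K6 -> (-2*s^3 - 2*s^2 + 8*s + 8)/(4*s^4 + 7*s^3 - s^2 - 42*s - 56)
Step 4 gives the overall T(s). Then T(0) = 8/(-56) = -1/7.

Answer: -1/7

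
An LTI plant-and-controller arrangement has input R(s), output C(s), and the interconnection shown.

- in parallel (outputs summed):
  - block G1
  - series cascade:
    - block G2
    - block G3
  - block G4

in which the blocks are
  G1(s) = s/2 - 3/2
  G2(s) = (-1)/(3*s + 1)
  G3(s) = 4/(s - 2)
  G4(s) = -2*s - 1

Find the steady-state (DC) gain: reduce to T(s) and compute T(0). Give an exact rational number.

Reducing step by step:

Step 1: multiply G2, G3 (series): (-4)/(3*s^2 - 5*s - 2)
Step 2: reduce the parallel group G1, (G2*G3), G4: (-9*s^3 + 31*s + 2)/(6*s^2 - 10*s - 4)
The step-2 result is T(s). Setting s = 0: T(0) = 2/(-4) = -1/2.

Answer: -1/2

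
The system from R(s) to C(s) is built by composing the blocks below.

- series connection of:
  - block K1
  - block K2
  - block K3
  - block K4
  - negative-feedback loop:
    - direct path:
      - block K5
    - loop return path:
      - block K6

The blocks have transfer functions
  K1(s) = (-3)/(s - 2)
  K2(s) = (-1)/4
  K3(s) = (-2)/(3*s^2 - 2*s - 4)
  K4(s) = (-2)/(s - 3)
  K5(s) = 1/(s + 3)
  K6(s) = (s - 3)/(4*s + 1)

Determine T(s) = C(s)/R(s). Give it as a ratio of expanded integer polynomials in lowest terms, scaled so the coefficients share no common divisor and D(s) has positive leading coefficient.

(1) close the feedback loop around K5, K6 = (4*s + 1)/(4*s^2 + 14*s)
(2) multiply K1, K2, K3, K4, [K5/(1+K5*K6)] (series), which is the overall transfer function T(s) = C(s)/R(s) in lowest terms

Hence the answer: (12*s + 3)/(12*s^6 - 26*s^5 - 142*s^4 + 368*s^3 + 16*s^2 - 336*s)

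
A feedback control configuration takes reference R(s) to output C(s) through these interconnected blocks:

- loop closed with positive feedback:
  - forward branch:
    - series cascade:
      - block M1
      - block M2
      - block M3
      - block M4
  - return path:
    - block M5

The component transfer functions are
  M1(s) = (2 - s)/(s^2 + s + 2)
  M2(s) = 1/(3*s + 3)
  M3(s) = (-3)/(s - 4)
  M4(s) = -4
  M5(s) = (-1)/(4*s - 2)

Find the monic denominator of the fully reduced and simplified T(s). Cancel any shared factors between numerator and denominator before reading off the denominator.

[1] series reduction of M1, M2, M3, M4, giving (8 - 4*s)/(s^4 - 2*s^3 - 5*s^2 - 10*s - 8)
[2] close the feedback loop around (M1*M2*M3*M4), M5, giving (-8*s^2 + 20*s - 8)/(2*s^5 - 5*s^4 - 8*s^3 - 15*s^2 - 8*s + 12)
Step 2 gives the fully reduced T(s), with no common factor left to cancel. The denominator's leading coefficient is 2, so divide each of its coefficients by 2 to get the monic form.

Answer: s^5 - 5*s^4/2 - 4*s^3 - 15*s^2/2 - 4*s + 6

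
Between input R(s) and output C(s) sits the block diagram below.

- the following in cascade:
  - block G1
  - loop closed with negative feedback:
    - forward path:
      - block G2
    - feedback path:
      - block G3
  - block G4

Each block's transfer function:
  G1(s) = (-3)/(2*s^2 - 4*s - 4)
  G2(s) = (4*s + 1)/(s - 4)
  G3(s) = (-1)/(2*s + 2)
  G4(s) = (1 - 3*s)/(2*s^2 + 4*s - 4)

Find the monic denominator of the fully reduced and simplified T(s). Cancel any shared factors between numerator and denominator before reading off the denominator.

First reduce the diagram to T(s).

1. close the feedback loop around G2, G3 = (8*s^2 + 10*s + 2)/(2*s^2 - 10*s - 9)
2. reduce the series chain G1, [G2/(1+G2*G3)], G4 = (36*s^3 + 33*s^2 - 6*s - 3)/(4*s^6 - 20*s^5 - 50*s^4 + 160*s^3 + 160*s^2 - 80*s - 72)
The result of step 2 is T(s) in lowest terms. Its denominator has leading coefficient 4; dividing the denominator through by 4 makes it monic.

Answer: s^6 - 5*s^5 - 25*s^4/2 + 40*s^3 + 40*s^2 - 20*s - 18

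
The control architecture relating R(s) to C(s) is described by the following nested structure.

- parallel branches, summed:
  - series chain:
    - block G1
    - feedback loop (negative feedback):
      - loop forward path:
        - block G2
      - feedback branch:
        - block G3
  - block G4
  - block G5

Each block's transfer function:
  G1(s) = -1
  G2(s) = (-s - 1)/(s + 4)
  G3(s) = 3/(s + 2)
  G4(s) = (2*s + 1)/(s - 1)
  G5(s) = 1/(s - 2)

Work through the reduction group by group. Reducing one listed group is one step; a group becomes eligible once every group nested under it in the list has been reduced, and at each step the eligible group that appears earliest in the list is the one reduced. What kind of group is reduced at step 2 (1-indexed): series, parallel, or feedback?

(1) apply the feedback formula to G2, G3
(2) cascade G1, [G2/(1+G2*G3)]
(3) parallel reduction of (G1*[G2/(1+G2*G3)]), G4, G5
The group at step 2 is a series group.

Answer: series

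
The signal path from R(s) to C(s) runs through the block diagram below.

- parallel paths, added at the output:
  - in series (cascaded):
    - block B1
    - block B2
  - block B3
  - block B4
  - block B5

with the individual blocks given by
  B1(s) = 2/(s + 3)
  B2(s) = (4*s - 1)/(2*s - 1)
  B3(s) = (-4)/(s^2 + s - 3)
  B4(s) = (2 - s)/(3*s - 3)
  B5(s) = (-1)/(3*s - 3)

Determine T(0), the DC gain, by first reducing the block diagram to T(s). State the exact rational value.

The answer is 5/3.

Reasoning:
(1) multiply B1, B2 (series): (8*s - 2)/(2*s^2 + 5*s - 3)
(2) combine (B1*B2), B3, B4, B5 in parallel: (-2*s^4 + 17*s^3 - 2*s^2 - 120*s + 45)/(6*s^4 + 21*s^3 - 12*s^2 - 54*s + 27)
Step 2 gives the overall T(s). Then T(0) = 45/27 = 5/3.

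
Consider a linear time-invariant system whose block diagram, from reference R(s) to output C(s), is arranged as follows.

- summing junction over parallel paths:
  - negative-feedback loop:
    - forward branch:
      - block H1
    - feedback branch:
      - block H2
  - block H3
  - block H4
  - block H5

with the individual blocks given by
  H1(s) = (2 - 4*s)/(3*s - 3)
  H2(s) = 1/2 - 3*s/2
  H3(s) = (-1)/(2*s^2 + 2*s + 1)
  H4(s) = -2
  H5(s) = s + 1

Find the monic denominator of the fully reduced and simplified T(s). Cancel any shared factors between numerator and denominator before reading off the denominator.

Answer: s^4 + 2*s^3/3 - s^2/6 - s/2 - 1/6

Working:
Step 1: apply the feedback formula to H1, H2, giving (1 - 2*s)/(3*s^2 - s - 1)
Step 2: reduce the parallel group [H1/(1+H1*H2)], H3, H4, H5, giving (6*s^5 - 2*s^4 - 9*s^3 - 7*s^2 + 3*s + 3)/(6*s^4 + 4*s^3 - s^2 - 3*s - 1)
No further cancellation is possible in the step-2 result, so that is T(s). Its denominator becomes monic after dividing by the leading coefficient 6.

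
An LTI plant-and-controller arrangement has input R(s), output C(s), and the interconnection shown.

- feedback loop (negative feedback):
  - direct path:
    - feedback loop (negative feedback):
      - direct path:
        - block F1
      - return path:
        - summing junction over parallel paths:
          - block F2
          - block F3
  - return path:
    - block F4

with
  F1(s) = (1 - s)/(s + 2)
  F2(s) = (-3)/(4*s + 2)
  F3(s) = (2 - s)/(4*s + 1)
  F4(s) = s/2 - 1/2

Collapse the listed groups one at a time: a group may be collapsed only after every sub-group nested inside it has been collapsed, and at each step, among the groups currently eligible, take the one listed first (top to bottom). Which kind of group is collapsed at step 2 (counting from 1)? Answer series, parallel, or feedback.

Answer: feedback

Working:
(1) combine F2, F3 in parallel
(2) feedback reduction of F1, (F2+F3)
(3) close the feedback loop around [F1/(1+F1*(F2+F3))], F4
At step 2 the group reduced is feedback.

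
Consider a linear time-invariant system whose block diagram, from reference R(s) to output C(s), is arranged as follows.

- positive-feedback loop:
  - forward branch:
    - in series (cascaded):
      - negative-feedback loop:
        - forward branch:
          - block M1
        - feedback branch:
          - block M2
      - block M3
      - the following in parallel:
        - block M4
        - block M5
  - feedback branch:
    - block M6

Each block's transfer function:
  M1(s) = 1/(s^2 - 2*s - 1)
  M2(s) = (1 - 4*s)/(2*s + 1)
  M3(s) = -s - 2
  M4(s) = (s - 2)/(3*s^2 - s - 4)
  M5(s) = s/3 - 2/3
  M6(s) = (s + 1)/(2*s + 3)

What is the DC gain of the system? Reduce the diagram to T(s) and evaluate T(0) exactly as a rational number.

Step 1: apply the feedback formula to M1, M2: (2*s + 1)/(2*s^3 - 3*s^2 - 8*s)
Step 2: reduce the parallel group M4, M5: (3*s^3 - 7*s^2 + s + 2)/(9*s^2 - 3*s - 12)
Step 3: multiply [M1/(1+M1*M2)], M3, (M4+M5) (series): (-6*s^5 - s^4 + 27*s^3 + 5*s^2 - 12*s - 4)/(18*s^5 - 33*s^4 - 87*s^3 + 60*s^2 + 96*s)
Step 4: apply the feedback formula to ([M1/(1+M1*M2)]*M3*(M4+M5)), M6: (-12*s^6 - 20*s^5 + 51*s^4 + 91*s^3 - 9*s^2 - 44*s - 12)/(42*s^6 - 5*s^5 - 299*s^4 - 173*s^3 + 379*s^2 + 304*s + 4)
That last expression is T(s); at s = 0 only the constant terms survive, so T(0) = -12/4 = -3.

Final answer: -3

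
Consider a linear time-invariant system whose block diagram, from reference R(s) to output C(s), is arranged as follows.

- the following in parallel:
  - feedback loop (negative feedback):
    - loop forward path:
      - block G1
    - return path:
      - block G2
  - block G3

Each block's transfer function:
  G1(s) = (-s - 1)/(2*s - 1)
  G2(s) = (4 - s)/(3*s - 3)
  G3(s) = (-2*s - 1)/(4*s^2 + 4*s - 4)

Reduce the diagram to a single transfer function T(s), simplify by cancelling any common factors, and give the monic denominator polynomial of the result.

Step 1 - feedback reduction of G1, G2 = (3 - 3*s^2)/(7*s^2 - 12*s - 1)
Step 2 - parallel reduction of [G1/(1+G1*G2)], G3 = (-12*s^4 - 26*s^3 + 41*s^2 + 26*s - 11)/(28*s^4 - 20*s^3 - 80*s^2 + 44*s + 4)
No further cancellation is possible in the step-2 result, so that is T(s). Its denominator becomes monic after dividing by the leading coefficient 28.

Answer: s^4 - 5*s^3/7 - 20*s^2/7 + 11*s/7 + 1/7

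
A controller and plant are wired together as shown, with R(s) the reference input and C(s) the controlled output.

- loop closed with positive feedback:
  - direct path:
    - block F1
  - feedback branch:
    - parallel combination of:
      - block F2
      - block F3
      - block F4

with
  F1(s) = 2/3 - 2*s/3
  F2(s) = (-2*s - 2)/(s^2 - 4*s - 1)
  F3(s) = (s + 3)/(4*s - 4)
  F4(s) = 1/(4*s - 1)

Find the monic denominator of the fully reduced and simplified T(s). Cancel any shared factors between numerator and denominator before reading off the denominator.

Step 1. sum the parallel branches F2, F3, F4; result (4*s^4 - 33*s^3 - 63*s^2 + 45*s - 1)/(16*s^4 - 84*s^3 + 68*s^2 + 4*s - 4)
Step 2. close the feedback loop around F1, (F2+F3+F4); result (-16*s^4 + 84*s^3 - 68*s^2 - 4*s + 4)/(4*s^4 - 9*s^3 - 165*s^2 + 45*s + 5)
That last expression is T(s), already simplified. Scaling its denominator by 1/4 (the reciprocal of the leading coefficient) yields the monic denominator.

Final answer: s^4 - 9*s^3/4 - 165*s^2/4 + 45*s/4 + 5/4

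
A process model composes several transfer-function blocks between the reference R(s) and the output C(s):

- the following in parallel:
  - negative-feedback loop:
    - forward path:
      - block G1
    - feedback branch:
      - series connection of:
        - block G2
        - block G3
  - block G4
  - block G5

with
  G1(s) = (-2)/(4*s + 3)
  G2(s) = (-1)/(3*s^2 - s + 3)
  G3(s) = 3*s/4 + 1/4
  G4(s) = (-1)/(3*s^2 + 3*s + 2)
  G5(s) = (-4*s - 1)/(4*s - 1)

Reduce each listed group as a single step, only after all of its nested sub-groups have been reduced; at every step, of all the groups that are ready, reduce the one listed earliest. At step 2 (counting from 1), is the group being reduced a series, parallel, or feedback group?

[1] combine G2, G3 in series
[2] collapse the loop (G1 forward, (G2*G3) return)
[3] combine [G1/(1+G1*(G2*G3))], G4, G5 in parallel
Step 2: feedback.

Answer: feedback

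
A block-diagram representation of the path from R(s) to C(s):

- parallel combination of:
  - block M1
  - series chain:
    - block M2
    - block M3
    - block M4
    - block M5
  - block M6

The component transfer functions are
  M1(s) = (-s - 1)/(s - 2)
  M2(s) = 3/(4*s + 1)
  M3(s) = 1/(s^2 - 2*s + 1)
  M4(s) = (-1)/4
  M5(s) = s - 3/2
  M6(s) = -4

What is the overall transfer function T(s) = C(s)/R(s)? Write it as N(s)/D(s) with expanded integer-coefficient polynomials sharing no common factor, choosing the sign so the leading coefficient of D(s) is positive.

(1) multiply M2, M3, M4, M5 (series) gives (9 - 6*s)/(32*s^3 - 56*s^2 + 16*s + 8)
(2) reduce the parallel group M1, (M2*M3*M4*M5), M6; the result is T(s) itself (integer coefficients, no common factor, positive leading denominator coefficient)

Answer: (-160*s^4 + 504*s^3 - 478*s^2 + 93*s + 38)/(32*s^4 - 120*s^3 + 128*s^2 - 24*s - 16)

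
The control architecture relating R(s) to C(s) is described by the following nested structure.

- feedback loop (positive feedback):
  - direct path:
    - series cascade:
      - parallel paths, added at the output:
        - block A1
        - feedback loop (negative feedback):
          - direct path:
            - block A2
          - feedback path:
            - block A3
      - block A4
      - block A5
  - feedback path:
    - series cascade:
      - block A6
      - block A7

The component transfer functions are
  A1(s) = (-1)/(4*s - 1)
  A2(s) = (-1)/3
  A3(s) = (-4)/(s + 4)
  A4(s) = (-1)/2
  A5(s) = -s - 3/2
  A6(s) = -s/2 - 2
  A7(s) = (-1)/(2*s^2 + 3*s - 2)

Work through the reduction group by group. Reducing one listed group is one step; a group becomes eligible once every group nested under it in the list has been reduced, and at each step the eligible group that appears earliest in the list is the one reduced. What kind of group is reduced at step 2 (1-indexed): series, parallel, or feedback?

Reducing step by step:

[1] feedback reduction of A2, A3
[2] sum the parallel branches A1, [A2/(1+A2*A3)]
[3] multiply (A1+[A2/(1+A2*A3)]), A4, A5 (series)
[4] reduce the series chain A6, A7
[5] feedback reduction of ((A1+[A2/(1+A2*A3)])*A4*A5), (A6*A7)
So the answer for step 2 is parallel.

Answer: parallel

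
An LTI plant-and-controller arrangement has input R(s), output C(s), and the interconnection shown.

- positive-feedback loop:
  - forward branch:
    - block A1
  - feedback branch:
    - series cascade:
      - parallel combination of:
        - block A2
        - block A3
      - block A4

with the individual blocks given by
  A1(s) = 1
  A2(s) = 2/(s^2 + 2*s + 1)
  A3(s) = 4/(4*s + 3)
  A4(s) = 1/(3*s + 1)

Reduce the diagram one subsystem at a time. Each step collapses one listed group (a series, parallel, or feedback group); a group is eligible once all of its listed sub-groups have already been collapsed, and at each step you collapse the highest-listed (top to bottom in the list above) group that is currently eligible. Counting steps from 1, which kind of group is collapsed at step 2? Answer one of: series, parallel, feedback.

The answer is series.

Reasoning:
(1) sum the parallel branches A2, A3
(2) series reduction of (A2+A3), A4
(3) close the feedback loop around A1, ((A2+A3)*A4)
The group at step 2 is a series group.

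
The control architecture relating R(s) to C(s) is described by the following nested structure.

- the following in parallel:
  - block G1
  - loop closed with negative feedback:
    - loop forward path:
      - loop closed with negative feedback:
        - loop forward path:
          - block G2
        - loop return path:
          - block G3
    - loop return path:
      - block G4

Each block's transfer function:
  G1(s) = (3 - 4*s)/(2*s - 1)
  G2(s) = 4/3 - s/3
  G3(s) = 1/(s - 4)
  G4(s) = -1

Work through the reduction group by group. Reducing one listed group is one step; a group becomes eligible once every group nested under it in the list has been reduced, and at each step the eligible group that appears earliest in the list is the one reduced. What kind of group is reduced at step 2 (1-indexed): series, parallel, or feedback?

The answer is feedback.

Reasoning:
[1] apply the feedback formula to G2, G3
[2] feedback reduction of [G2/(1+G2*G3)], G4
[3] add G1, [[G2/(1+G2*G3)]/(1+[G2/(1+G2*G3)]*G4)] (parallel)
The group at step 2 is a feedback group.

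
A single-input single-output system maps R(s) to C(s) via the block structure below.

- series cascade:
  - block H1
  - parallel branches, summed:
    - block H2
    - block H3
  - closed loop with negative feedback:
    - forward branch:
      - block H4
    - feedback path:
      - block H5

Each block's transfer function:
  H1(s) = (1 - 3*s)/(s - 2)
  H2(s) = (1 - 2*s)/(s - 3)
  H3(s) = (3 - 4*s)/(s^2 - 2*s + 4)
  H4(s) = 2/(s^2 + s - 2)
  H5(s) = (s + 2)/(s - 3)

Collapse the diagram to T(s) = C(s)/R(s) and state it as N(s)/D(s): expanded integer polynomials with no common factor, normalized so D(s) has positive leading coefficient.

[1] combine H2, H3 in parallel gives (-2*s^3 + s^2 + 5*s - 5)/(s^3 - 5*s^2 + 10*s - 12)
[2] close the feedback loop around H4, H5 gives (2*s - 6)/(s^3 - 2*s^2 - 3*s + 10)
[3] combine H1, (H2+H3), [H4/(1+H4*H5)] in series, which is the overall transfer function T(s) = C(s)/R(s) in lowest terms

Therefore the answer is (12*s^4 - 10*s^3 - 28*s^2 + 40*s - 10)/(s^6 - 6*s^5 + 13*s^4 - 2*s^3 - 48*s^2 + 104*s - 80).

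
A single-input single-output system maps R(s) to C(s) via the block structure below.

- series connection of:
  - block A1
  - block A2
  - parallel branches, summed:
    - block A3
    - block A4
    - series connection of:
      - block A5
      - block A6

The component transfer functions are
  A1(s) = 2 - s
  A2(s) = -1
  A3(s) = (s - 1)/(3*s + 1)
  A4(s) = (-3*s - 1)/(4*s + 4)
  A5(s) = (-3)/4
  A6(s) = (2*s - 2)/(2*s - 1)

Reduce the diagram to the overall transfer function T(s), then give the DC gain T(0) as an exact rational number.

The answer is 11/2.

Reasoning:
[1] combine A5, A6 in series, giving (3 - 3*s)/(4*s - 2)
[2] reduce the parallel group A3, A4, (A5*A6), giving (-28*s^3 - 13*s^2 + 14*s + 11)/(24*s^3 + 20*s^2 - 8*s - 4)
[3] series reduction of A1, A2, (A3+A4+(A5*A6)), giving (-28*s^4 + 43*s^3 + 40*s^2 - 17*s - 22)/(24*s^3 + 20*s^2 - 8*s - 4)
Step 3 gives the overall T(s). Then T(0) = -22/(-4) = 11/2.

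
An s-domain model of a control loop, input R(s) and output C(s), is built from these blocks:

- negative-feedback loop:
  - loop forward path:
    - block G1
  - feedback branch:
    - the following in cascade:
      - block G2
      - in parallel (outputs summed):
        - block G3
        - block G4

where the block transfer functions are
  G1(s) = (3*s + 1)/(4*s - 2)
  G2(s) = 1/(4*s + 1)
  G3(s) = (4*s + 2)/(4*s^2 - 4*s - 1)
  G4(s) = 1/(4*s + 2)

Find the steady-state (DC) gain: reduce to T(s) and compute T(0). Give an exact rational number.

The answer is -2/7.

Reasoning:
Step 1: combine G3, G4 in parallel = (20*s^2 + 12*s + 3)/(16*s^3 - 8*s^2 - 12*s - 2)
Step 2: multiply G2, (G3+G4) (series) = (20*s^2 + 12*s + 3)/(64*s^4 - 16*s^3 - 56*s^2 - 20*s - 2)
Step 3: close the feedback loop around G1, (G2*(G3+G4)) = (192*s^5 + 16*s^4 - 184*s^3 - 116*s^2 - 26*s - 2)/(256*s^5 - 192*s^4 - 132*s^3 + 88*s^2 + 53*s + 7)
The step-3 result is T(s). Setting s = 0: T(0) = -2/7.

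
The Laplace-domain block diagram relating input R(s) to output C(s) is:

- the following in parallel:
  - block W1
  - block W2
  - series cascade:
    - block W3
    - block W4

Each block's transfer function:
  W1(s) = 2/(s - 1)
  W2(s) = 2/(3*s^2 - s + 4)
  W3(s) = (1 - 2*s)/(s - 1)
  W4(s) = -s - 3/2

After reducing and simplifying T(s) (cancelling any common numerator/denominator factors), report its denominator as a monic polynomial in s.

Step 1: multiply W3, W4 (series), giving (4*s^2 + 4*s - 3)/(2*s - 2)
Step 2: sum the parallel branches W1, W2, (W3*W4), giving (12*s^4 + 8*s^3 + 15*s^2 + 19*s)/(6*s^3 - 8*s^2 + 10*s - 8)
The result of step 2 is T(s) in lowest terms. Its denominator has leading coefficient 6; dividing the denominator through by 6 makes it monic.

Answer: s^3 - 4*s^2/3 + 5*s/3 - 4/3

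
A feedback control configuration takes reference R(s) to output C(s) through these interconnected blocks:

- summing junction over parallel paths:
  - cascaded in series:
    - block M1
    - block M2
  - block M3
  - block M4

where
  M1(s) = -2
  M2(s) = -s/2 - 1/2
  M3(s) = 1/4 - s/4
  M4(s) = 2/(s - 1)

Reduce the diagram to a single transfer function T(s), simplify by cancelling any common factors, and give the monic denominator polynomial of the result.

(1) cascade M1, M2 = s + 1
(2) reduce the parallel group (M1*M2), M3, M4 = (3*s^2 + 2*s + 3)/(4*s - 4)
Step 2 gives the fully reduced T(s), with no common factor left to cancel. The denominator's leading coefficient is 4, so divide each of its coefficients by 4 to get the monic form.

Final answer: s - 1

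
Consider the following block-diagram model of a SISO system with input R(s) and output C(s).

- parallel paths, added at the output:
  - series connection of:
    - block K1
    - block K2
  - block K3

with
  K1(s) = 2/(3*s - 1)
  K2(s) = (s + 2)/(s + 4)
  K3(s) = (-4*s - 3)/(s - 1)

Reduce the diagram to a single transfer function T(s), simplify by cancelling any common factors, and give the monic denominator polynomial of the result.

First reduce the diagram to T(s).

(1) cascade K1, K2 -> (2*s + 4)/(3*s^2 + 11*s - 4)
(2) reduce the parallel group (K1*K2), K3 -> (-12*s^3 - 51*s^2 - 15*s + 8)/(3*s^3 + 8*s^2 - 15*s + 4)
Step 2 gives the fully reduced T(s), with no common factor left to cancel. The denominator's leading coefficient is 3, so divide each of its coefficients by 3 to get the monic form.

Answer: s^3 + 8*s^2/3 - 5*s + 4/3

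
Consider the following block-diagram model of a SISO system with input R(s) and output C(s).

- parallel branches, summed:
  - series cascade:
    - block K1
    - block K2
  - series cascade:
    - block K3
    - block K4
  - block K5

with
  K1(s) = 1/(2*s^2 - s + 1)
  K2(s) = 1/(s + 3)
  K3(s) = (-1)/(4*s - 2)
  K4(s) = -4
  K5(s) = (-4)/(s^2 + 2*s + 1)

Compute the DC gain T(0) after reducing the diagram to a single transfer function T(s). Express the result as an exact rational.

The answer is -17/3.

Reasoning:
Step 1 - multiply K1, K2 (series); result 1/(2*s^3 + 5*s^2 - 2*s + 3)
Step 2 - cascade K3, K4; result 2/(2*s - 1)
Step 3 - parallel reduction of (K1*K2), (K3*K4), K5; result (4*s^5 + 2*s^4 - 10*s^3 + 47*s^2 - 24*s + 17)/(4*s^6 + 16*s^5 + 11*s^4 - 2*s^3 + 4*s^2 + 2*s - 3)
That last expression is T(s); at s = 0 only the constant terms survive, so T(0) = 17/(-3) = -17/3.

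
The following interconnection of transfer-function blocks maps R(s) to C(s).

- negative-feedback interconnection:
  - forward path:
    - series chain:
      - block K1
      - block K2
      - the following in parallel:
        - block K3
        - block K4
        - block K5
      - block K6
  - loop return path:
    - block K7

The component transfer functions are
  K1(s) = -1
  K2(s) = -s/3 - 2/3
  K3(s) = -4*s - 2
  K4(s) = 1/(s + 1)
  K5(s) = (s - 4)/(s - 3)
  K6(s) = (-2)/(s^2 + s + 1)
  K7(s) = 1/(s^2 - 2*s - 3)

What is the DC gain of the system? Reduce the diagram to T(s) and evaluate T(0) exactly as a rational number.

The answer is -12/31.

Reasoning:
Step 1 - reduce the parallel group K3, K4, K5 -> (-4*s^3 + 7*s^2 + 14*s - 1)/(s^2 - 2*s - 3)
Step 2 - multiply K1, K2, (K3+K4+K5), K6 (series) -> (8*s^4 + 2*s^3 - 56*s^2 - 54*s + 4)/(3*s^4 - 3*s^3 - 12*s^2 - 15*s - 9)
Step 3 - collapse the loop ((K1*K2*(K3+K4+K5)*K6) forward, K7 return) -> (8*s^6 - 14*s^5 - 84*s^4 + 52*s^3 + 280*s^2 + 154*s - 12)/(3*s^6 - 9*s^5 - 7*s^4 + 20*s^3 + s^2 + 9*s + 31)
Evaluating the step-3 result (the overall T(s)) at s = 0 gives T(0) = -12/31.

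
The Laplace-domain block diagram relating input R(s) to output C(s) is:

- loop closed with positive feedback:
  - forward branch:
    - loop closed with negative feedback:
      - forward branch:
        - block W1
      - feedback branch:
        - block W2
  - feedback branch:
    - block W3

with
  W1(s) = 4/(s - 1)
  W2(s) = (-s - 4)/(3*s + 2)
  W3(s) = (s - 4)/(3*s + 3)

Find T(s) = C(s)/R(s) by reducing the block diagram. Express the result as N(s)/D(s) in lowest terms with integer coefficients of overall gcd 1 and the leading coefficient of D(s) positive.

Answer: (36*s^2 + 60*s + 24)/(9*s^3 - 18*s^2 - 29*s - 22)

Working:
Step 1: apply the feedback formula to W1, W2 -> (12*s + 8)/(3*s^2 - 5*s - 18)
Step 2: reduce the feedback loop with forward [W1/(1+W1*W2)] and return W3, which is the overall transfer function T(s) = C(s)/R(s) in lowest terms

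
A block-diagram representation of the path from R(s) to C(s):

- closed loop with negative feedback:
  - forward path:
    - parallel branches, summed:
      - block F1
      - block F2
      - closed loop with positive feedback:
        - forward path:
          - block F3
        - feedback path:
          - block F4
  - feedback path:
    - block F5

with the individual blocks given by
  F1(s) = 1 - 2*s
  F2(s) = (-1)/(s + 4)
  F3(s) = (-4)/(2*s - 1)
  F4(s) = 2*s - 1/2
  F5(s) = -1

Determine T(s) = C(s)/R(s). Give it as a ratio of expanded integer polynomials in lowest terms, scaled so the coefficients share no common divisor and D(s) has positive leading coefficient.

The answer is (-20*s^3 - 64*s^2 + 47*s - 25)/(20*s^3 + 74*s^2 - 10*s + 13).

Reasoning:
Step 1. feedback reduction of F3, F4 = (-4)/(10*s - 3)
Step 2. parallel reduction of F1, F2, [F3/(1-F3*F4)] = (-20*s^3 - 64*s^2 + 47*s - 25)/(10*s^2 + 37*s - 12)
Step 3. close the feedback loop around (F1+F2+[F3/(1-F3*F4)]), F5, which is the overall transfer function T(s) = C(s)/R(s) in lowest terms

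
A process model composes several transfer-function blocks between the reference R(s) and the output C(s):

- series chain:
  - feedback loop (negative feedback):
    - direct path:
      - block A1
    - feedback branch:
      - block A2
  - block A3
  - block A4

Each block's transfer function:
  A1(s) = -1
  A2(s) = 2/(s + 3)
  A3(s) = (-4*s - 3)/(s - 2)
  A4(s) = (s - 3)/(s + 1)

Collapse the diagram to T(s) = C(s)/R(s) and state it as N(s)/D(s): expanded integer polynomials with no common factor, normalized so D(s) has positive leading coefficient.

Answer: (4*s^3 + 3*s^2 - 36*s - 27)/(s^3 - 3*s - 2)

Working:
Step 1. apply the feedback formula to A1, A2; result (-s - 3)/(s + 1)
Step 2. series reduction of [A1/(1+A1*A2)], A3, A4; the result is T(s) itself (integer coefficients, no common factor, positive leading denominator coefficient)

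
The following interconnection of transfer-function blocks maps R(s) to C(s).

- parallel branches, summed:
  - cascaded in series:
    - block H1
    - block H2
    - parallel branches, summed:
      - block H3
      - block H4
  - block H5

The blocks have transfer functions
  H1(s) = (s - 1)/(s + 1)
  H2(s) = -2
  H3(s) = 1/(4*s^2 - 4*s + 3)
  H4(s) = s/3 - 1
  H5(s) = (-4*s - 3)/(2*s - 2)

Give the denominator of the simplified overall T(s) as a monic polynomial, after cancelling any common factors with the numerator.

Step 1 - parallel reduction of H3, H4, giving (4*s^3 - 16*s^2 + 15*s - 6)/(12*s^2 - 12*s + 9)
Step 2 - cascade H1, H2, (H3+H4), giving (-8*s^4 + 40*s^3 - 62*s^2 + 42*s - 12)/(12*s^3 - 3*s + 9)
Step 3 - add (H1*H2*(H3+H4)), H5 (parallel), giving (-16*s^5 + 48*s^4 - 240*s^3 + 220*s^2 - 135*s - 3)/(24*s^4 - 24*s^3 - 6*s^2 + 24*s - 18)
T(s) is the step-3 result (common factors already cancelled). Leading coefficient of the denominator: 24. Divide through by 24 for the monic polynomial.

Answer: s^4 - s^3 - s^2/4 + s - 3/4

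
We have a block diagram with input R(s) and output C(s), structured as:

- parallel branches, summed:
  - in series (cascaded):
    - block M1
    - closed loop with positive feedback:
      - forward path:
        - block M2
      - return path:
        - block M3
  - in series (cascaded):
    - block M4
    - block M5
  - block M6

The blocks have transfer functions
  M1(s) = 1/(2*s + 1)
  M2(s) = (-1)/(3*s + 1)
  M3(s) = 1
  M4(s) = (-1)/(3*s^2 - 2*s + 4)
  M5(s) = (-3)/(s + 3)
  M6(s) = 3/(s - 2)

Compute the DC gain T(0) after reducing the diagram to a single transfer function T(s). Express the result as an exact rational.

[1] reduce the feedback loop with forward M2 and return M3, giving (-1)/(3*s + 2)
[2] combine M1, [M2/(1-M2*M3)] in series, giving (-1)/(6*s^2 + 7*s + 2)
[3] series reduction of M4, M5, giving 3/(3*s^3 + 7*s^2 - 2*s + 12)
[4] parallel reduction of (M1*[M2/(1-M2*M3)]), (M4*M5), M6, giving (54*s^5 + 186*s^4 + 146*s^3 + 217*s^2 + 188*s + 84)/(18*s^6 + 27*s^5 - 83*s^4 - 14*s^3 - 64*s^2 - 136*s - 48)
Evaluating the step-4 result (the overall T(s)) at s = 0 gives T(0) = 84/(-48) = -7/4.

Final answer: -7/4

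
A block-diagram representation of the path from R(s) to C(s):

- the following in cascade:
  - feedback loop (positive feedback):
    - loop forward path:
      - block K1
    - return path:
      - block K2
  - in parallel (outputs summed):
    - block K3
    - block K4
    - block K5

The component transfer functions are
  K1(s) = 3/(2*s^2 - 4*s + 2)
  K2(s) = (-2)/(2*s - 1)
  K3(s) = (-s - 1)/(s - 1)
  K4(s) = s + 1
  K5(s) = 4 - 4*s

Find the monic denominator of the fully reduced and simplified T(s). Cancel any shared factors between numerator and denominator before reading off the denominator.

Answer: s^4 - 7*s^3/2 + 9*s^2/2 - s - 1

Working:
Step 1: collapse the loop (K1 forward, K2 return), giving (6*s - 3)/(4*s^3 - 10*s^2 + 8*s + 4)
Step 2: sum the parallel branches K3, K4, K5, giving (-3*s^2 + 7*s - 6)/(s - 1)
Step 3: multiply [K1/(1-K1*K2)], (K3+K4+K5) (series), giving (-18*s^3 + 51*s^2 - 57*s + 18)/(4*s^4 - 14*s^3 + 18*s^2 - 4*s - 4)
The result of step 3 is T(s) in lowest terms. Its denominator has leading coefficient 4; dividing the denominator through by 4 makes it monic.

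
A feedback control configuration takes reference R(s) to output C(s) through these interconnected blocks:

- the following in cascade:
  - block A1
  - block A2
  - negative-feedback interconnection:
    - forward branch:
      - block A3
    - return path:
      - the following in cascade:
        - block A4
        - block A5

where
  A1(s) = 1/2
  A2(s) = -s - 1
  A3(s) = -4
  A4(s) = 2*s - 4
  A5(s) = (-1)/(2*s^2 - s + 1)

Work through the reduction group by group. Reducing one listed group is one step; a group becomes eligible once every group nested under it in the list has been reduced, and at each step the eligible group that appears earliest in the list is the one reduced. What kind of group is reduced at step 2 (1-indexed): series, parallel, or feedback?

(1) multiply A4, A5 (series)
(2) reduce the feedback loop with forward A3 and return (A4*A5)
(3) cascade A1, A2, [A3/(1+A3*(A4*A5))]
So the answer for step 2 is feedback.

Final answer: feedback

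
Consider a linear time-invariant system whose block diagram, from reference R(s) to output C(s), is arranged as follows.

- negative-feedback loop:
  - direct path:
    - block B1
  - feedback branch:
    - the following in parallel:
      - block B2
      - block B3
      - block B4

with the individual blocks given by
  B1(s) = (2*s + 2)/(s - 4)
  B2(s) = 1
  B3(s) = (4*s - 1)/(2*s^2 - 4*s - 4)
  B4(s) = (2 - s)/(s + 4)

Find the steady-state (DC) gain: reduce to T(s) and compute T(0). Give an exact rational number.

Answer: -4

Working:
(1) combine B2, B3, B4 in parallel: (16*s^2 - 9*s - 28)/(2*s^3 + 4*s^2 - 20*s - 16)
(2) apply the feedback formula to B1, (B2+B3+B4): (2*s^4 + 6*s^3 - 16*s^2 - 36*s - 16)/(s^4 + 14*s^3 - 11*s^2 - 5*s + 4)
That last expression is T(s); at s = 0 only the constant terms survive, so T(0) = -16/4 = -4.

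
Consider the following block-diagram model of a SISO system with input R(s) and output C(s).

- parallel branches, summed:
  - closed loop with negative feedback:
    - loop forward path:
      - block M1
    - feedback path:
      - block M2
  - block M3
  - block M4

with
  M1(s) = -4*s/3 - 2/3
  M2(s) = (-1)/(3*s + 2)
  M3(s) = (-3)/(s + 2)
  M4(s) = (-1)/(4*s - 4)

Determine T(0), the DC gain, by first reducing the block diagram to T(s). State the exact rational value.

The answer is -7/4.

Reasoning:
(1) apply the feedback formula to M1, M2; result (-12*s^2 - 14*s - 4)/(13*s + 8)
(2) combine [M1/(1+M1*M2)], M3, M4 in parallel; result (-48*s^4 - 104*s^3 - 145*s^2 + 122*s + 112)/(52*s^3 + 84*s^2 - 72*s - 64)
Step 2 gives the overall T(s). Then T(0) = 112/(-64) = -7/4.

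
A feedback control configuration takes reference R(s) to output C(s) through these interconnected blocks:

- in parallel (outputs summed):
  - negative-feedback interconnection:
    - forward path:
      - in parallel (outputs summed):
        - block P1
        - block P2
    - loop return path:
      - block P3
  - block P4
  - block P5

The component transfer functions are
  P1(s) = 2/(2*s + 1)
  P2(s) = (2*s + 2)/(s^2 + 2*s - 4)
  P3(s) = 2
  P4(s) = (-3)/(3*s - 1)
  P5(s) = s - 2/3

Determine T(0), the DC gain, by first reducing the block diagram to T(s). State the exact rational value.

[1] add P1, P2 (parallel) -> (6*s^2 + 10*s - 6)/(2*s^3 + 5*s^2 - 6*s - 4)
[2] reduce the feedback loop with forward (P1+P2) and return P3 -> (6*s^2 + 10*s - 6)/(2*s^3 + 17*s^2 + 14*s - 16)
[3] add [(P1+P2)/(1+(P1+P2)*P3)], P4, P5 (parallel) -> (18*s^5 + 135*s^4 + 13*s^3 - 317*s^2 - 38*s + 130)/(18*s^4 + 147*s^3 + 75*s^2 - 186*s + 48)
Step 3 gives the overall T(s). Then T(0) = 130/48 = 65/24.

Therefore the answer is 65/24.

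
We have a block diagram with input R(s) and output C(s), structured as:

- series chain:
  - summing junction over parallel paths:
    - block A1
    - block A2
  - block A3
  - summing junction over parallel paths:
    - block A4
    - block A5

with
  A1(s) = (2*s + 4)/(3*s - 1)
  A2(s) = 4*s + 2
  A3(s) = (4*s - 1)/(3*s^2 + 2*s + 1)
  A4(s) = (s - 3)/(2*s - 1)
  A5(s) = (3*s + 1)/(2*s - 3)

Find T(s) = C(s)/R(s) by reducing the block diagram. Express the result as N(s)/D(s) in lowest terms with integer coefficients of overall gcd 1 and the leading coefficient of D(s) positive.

1. add A1, A2 (parallel); result (12*s^2 + 4*s + 2)/(3*s - 1)
2. combine A4, A5 in parallel; result (8*s^2 - 10*s + 8)/(4*s^2 - 8*s + 3)
3. combine (A1+A2), A3, (A4+A5) in series: this yields T(s), and no further normalization is needed

Answer: (384*s^5 - 448*s^4 + 376*s^3 - 24*s^2 + 52*s - 16)/(36*s^5 - 60*s^4 + 7*s^3 - 3*s^2 + 11*s - 3)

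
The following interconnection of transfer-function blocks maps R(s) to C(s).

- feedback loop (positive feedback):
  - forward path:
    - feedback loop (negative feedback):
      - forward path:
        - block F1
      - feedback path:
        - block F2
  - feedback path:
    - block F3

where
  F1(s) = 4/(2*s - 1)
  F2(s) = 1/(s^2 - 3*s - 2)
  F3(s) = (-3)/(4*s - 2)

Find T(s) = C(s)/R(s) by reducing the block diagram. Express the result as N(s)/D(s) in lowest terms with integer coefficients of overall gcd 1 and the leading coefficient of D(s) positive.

Reducing step by step:

1. reduce the feedback loop with forward F1 and return F2, giving (4*s^2 - 12*s - 8)/(2*s^3 - 7*s^2 - s + 6)
2. apply the feedback formula to [F1/(1+F1*F2)], F3: this yields T(s), and no further normalization is needed

Answer: (8*s^3 - 28*s^2 - 4*s + 8)/(4*s^4 - 16*s^3 + 11*s^2 - 5*s - 18)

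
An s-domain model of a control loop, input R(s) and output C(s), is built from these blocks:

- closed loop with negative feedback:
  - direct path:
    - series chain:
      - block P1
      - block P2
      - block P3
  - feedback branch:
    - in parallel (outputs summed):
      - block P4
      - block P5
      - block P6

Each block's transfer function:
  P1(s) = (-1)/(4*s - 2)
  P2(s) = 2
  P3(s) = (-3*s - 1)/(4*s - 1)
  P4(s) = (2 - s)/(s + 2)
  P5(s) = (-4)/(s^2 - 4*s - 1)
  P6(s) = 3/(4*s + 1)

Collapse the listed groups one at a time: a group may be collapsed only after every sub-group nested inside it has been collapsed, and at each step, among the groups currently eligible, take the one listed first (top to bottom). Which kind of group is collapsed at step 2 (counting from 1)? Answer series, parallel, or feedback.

The answer is parallel.

Reasoning:
(1) multiply P1, P2, P3 (series)
(2) combine P4, P5, P6 in parallel
(3) feedback reduction of (P1*P2*P3), (P4+P5+P6)
At step 2 the group reduced is parallel.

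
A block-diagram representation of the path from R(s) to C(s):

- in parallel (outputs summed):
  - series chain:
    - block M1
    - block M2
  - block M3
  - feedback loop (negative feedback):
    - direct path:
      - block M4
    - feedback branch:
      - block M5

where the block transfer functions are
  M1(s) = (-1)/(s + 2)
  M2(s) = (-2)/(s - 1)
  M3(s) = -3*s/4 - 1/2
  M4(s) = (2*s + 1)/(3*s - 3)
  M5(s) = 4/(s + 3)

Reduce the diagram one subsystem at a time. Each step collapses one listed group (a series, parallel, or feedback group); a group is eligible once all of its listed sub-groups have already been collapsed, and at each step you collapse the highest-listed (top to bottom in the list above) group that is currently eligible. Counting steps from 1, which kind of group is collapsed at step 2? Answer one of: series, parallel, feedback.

Step 1 - series reduction of M1, M2
Step 2 - reduce the feedback loop with forward M4 and return M5
Step 3 - add (M1*M2), M3, [M4/(1+M4*M5)] (parallel)
Step 2 collapses a feedback group.

Therefore the answer is feedback.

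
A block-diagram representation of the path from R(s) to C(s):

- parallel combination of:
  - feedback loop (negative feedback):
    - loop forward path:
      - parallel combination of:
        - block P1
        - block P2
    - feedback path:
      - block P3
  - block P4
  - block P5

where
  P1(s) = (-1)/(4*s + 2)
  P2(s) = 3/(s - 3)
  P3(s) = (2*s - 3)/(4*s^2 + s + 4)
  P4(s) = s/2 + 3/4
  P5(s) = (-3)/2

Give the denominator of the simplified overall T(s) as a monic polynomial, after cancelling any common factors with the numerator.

Step 1 - combine P1, P2 in parallel = (11*s + 9)/(4*s^2 - 10*s - 6)
Step 2 - apply the feedback formula to (P1+P2), P3 = (44*s^3 + 47*s^2 + 53*s + 36)/(16*s^4 - 36*s^3 + 4*s^2 - 61*s - 51)
Step 3 - parallel reduction of [(P1+P2)/(1+(P1+P2)*P3)], P4, P5 = (32*s^5 - 120*s^4 + 292*s^3 + 54*s^2 + 293*s + 297)/(64*s^4 - 144*s^3 + 16*s^2 - 244*s - 204)
Step 3 gives the fully reduced T(s), with no common factor left to cancel. The denominator's leading coefficient is 64, so divide each of its coefficients by 64 to get the monic form.

Therefore the answer is s^4 - 9*s^3/4 + s^2/4 - 61*s/16 - 51/16.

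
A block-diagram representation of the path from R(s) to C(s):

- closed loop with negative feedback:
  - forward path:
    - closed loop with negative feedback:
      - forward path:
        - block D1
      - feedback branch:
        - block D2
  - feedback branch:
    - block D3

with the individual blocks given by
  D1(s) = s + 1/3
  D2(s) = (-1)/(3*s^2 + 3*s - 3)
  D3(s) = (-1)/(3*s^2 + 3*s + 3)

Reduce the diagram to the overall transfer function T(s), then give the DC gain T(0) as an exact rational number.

First reduce the diagram to T(s).

1. collapse the loop (D1 forward, D2 return) = (9*s^3 + 12*s^2 - 6*s - 3)/(9*s^2 + 6*s - 10)
2. apply the feedback formula to [D1/(1+D1*D2)], D3 = (9*s^5 + 21*s^4 + 15*s^3 + 3*s^2 - 9*s - 3)/(9*s^4 + 12*s^3 + s^2 - 2*s - 9)
The step-2 result is T(s). Setting s = 0: T(0) = -3/(-9) = 1/3.

Answer: 1/3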